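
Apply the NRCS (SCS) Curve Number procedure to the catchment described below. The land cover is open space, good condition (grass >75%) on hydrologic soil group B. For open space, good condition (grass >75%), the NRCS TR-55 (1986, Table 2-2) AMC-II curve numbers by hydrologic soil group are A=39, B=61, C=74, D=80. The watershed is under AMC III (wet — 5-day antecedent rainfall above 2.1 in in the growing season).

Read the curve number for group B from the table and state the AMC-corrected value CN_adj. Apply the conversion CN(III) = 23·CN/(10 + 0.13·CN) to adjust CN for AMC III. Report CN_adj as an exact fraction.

NRCS table: open space, good condition (grass >75%), soil group B → CN(II) = 61
Wet (AMC III): CN(III) = 23·61/(10 + 0.13·61) = 1403/(1793/100) = 140300/1793 ≈ 78.249

CN_adj = 140300/1793 ≈ 78.249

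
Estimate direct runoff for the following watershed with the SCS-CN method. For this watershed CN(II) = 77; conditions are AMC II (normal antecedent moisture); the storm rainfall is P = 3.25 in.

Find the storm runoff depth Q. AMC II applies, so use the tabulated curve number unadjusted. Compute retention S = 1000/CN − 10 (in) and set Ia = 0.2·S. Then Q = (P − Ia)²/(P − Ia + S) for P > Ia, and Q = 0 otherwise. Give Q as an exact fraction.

Q = 667489/534996 in ≈ 1.248 in

CN(II) = 77; AMC II needs no correction.
Max retention: S = 1000/77 − 10 = 230/77 in (≈ 2.987 in)
Ia = 0.2S: 0.2·2.987 = 0.597 in (exactly 46/77)
Since P=3.250 > Ia=0.597: effective rainfall P−Ia = 817/308 in
Runoff Q = (P−Ia)²/(P−Ia+S) = (2.653)²/(2.653+2.987) = 667489/534996 ≈ 1.248 in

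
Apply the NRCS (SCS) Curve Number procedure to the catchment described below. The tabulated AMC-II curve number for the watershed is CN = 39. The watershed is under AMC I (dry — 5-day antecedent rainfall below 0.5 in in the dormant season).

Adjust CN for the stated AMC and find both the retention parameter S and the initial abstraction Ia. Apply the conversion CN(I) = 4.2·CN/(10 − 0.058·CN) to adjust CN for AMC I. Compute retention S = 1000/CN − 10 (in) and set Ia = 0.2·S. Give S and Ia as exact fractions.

CN(I) from CN(II)=39: (4.2·39)/(10 − 0.058·39) = 81900/3869 ≈ 21.168
Max retention: S = 1000/(81900/3869) − 10 = 30500/819 in (≈ 37.241 in)
Ia = 0.2S: 0.2·37.241 = 7.448 in (exactly 6100/819)

S = 30500/819 in ≈ 37.241 in; Ia = 6100/819 in ≈ 7.448 in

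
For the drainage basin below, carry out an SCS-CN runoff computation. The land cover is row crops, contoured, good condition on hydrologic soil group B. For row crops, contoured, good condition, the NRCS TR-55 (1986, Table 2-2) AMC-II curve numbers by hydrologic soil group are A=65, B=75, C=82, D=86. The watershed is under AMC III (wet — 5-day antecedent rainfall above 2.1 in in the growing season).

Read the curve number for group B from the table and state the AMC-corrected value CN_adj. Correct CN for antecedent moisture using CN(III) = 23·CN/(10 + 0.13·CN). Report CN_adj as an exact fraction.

CN_adj = 6900/79 ≈ 87.342

NRCS table: row crops, contoured, good condition, soil group B → CN(II) = 75
Wet (AMC III): CN(III) = 23·75/(10 + 0.13·75) = 1725/(79/4) = 6900/79 ≈ 87.342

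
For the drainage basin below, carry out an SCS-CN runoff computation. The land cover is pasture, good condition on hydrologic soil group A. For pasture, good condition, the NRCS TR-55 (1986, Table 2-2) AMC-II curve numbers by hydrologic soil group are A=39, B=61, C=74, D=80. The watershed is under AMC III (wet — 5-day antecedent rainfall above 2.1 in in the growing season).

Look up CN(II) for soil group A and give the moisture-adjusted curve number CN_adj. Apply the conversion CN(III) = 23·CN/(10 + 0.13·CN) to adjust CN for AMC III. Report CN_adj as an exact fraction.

NRCS table: pasture, good condition, soil group A → CN(II) = 39
Adjust CN=39 to AMC III: 23·39/(10 + 0.13·39) → 897 ÷ (1507/100) = 89700/1507 ≈ 59.522

CN_adj = 89700/1507 ≈ 59.522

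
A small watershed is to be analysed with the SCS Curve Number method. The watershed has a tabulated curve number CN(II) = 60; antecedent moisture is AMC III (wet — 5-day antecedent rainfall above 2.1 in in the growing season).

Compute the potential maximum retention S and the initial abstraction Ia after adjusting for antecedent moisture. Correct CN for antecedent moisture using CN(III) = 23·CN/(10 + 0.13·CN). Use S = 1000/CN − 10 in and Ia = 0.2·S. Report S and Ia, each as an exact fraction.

S = 200/69 in ≈ 2.899 in; Ia = 40/69 in ≈ 0.580 in

Adjust CN=60 to AMC III: 23·60/(10 + 0.13·60) → 1380 ÷ (89/5) = 6900/89 ≈ 77.528
Max retention: S = 1000/(6900/89) − 10 = 200/69 in (≈ 2.899 in)
Ia = 0.2·(200/69) = 40/69 in ≈ 0.580 in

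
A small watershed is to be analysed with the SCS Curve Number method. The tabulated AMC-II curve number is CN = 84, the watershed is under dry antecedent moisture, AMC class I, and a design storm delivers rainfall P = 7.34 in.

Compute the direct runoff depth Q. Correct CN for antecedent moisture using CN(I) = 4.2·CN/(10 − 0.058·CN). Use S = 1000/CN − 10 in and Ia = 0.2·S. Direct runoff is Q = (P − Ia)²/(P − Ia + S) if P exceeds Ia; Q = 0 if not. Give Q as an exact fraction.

Q = 20120571409/5332726350 in ≈ 3.773 in

CN(I) from CN(II)=84: (4.2·84)/(10 − 0.058·84) = 44100/641 ≈ 68.799
Max retention: S = 1000/(44100/641) − 10 = 2000/441 in (≈ 4.535 in)
Initial abstraction Ia = S/5 = (2000/441)/5 = 400/441 ≈ 0.907 in
P − Ia = 7.340 − 0.907 = 141847/22050 ≈ 6.433 in (> 0, runoff occurs)
Runoff Q = (P−Ia)²/(P−Ia+S) = (6.433)²/(6.433+4.535) = 20120571409/5332726350 ≈ 3.773 in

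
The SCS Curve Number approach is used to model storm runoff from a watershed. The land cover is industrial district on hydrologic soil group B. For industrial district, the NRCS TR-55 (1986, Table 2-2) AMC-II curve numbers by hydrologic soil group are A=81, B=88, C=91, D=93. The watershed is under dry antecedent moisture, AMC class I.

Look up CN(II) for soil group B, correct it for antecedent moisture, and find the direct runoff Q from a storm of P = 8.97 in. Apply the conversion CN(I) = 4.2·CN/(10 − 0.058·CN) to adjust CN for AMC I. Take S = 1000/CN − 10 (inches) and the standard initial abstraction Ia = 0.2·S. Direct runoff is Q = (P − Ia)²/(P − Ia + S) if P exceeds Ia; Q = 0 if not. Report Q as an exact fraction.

Q = 4104836761/685831300 in ≈ 5.985 in

NRCS table: industrial district, soil group B → CN(II) = 88
Adjust CN=88 to AMC I: 4.2·88/(10 − 0.058·88) → (1848/5) ÷ (612/125) = 3850/51 ≈ 75.490
S = 1000/(3850/51) − 10 = 250/77 in ≈ 3.247 in
Ia = 0.2·(250/77) = 50/77 in ≈ 0.649 in
P − Ia = 8.970 − 0.649 = 64069/7700 ≈ 8.321 in (> 0, runoff occurs)
Q: (64069/7700)² ÷ (89069/7700) = 4104836761/685831300 in (≈ 5.985 in)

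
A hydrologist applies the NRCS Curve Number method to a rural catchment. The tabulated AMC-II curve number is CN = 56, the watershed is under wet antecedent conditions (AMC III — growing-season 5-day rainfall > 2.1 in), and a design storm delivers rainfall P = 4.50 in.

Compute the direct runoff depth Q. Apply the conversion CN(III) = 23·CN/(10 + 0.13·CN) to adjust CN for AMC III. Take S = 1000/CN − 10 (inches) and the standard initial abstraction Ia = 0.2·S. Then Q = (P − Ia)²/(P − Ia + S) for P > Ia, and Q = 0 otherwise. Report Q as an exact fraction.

CN(III) from CN(II)=56: (23·56)/(10 + 0.13·56) = 4025/54 ≈ 74.537
Max retention: S = 1000/(4025/54) − 10 = 550/161 in (≈ 3.416 in)
Ia = 0.2·(550/161) = 110/161 in ≈ 0.683 in
Excess rainfall: 4.500 − 0.683 = 3.817 in; P > Ia so Q > 0
Q = (1229/322)²/((1229/322) + 550/161) = (1510441/103684)/(2329/322) = 1510441/749938 in ≈ 2.014 in

Q = 1510441/749938 in ≈ 2.014 in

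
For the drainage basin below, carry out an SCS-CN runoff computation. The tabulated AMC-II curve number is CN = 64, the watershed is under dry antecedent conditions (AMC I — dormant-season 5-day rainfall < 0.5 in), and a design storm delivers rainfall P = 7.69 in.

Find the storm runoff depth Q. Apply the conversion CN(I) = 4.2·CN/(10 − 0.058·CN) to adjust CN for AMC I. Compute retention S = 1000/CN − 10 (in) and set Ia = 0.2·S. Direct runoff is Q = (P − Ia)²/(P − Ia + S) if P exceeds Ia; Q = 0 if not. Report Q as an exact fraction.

Q = 3076516/2254525 in ≈ 1.365 in

CN(I) from CN(II)=64: (4.2·64)/(10 − 0.058·64) = 5600/131 ≈ 42.748
Retention S: 1000/CN − 10 with CN=42.748 → S = 375/28 ≈ 13.393 in
Ia = 0.2S: 0.2·13.393 = 2.679 in (exactly 75/28)
Since P=7.690 > Ia=2.679: effective rainfall P−Ia = 877/175 in
Q: (877/175)² ÷ (12883/700) = 3076516/2254525 in (≈ 1.365 in)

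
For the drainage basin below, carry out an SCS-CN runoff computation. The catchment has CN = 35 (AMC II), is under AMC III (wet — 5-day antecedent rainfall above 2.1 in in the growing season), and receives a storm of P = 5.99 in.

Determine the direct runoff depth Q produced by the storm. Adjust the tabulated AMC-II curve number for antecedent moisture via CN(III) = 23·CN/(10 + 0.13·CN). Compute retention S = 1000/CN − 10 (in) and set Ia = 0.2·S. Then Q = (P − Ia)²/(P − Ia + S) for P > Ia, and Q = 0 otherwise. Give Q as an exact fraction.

Q = 4961652721/3227067900 in ≈ 1.538 in

Adjust CN=35 to AMC III: 23·35/(10 + 0.13·35) → 805 ÷ (291/20) = 16100/291 ≈ 55.326
Retention S: 1000/CN − 10 with CN=55.326 → S = 1300/161 ≈ 8.075 in
Ia = 0.2S: 0.2·8.075 = 1.615 in (exactly 260/161)
Since P=5.990 > Ia=1.615: effective rainfall P−Ia = 70439/16100 in
Q: (70439/16100)² ÷ (200439/16100) = 4961652721/3227067900 in (≈ 1.538 in)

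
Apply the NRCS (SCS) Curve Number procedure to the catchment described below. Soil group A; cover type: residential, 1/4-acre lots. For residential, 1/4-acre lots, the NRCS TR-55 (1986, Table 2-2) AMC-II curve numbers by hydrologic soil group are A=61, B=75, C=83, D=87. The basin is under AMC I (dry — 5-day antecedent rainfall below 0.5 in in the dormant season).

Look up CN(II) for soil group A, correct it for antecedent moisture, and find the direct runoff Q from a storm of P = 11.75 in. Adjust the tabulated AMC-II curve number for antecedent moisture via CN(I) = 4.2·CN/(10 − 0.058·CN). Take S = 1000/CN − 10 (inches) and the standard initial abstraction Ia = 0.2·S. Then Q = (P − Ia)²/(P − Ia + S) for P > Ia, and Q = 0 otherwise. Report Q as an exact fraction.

NRCS table: residential, 1/4-acre lots, soil group A → CN(II) = 61
Dry (AMC I): CN(I) = 4.2·61/(10 − 0.058·61) = (1281/5)/(3231/500) = 42700/1077 ≈ 39.647
Retention S: 1000/CN − 10 with CN=39.647 → S = 6500/427 ≈ 15.222 in
Ia = 0.2·(6500/427) = 1300/427 in ≈ 3.044 in
Since P=11.750 > Ia=3.044: effective rainfall P−Ia = 14869/1708 in
Q: (14869/1708)² ÷ (40869/1708) = 221087161/69804252 in (≈ 3.167 in)

Q = 221087161/69804252 in ≈ 3.167 in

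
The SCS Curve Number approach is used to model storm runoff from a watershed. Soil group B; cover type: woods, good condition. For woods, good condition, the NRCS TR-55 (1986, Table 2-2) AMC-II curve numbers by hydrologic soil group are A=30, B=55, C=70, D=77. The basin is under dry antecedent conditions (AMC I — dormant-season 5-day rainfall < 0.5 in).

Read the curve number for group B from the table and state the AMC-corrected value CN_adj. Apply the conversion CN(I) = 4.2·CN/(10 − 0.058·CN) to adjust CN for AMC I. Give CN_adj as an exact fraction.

CN_adj = 7700/227 ≈ 33.921

NRCS table: woods, good condition, soil group B → CN(II) = 55
Dry (AMC I): CN(I) = 4.2·55/(10 − 0.058·55) = 231/(681/100) = 7700/227 ≈ 33.921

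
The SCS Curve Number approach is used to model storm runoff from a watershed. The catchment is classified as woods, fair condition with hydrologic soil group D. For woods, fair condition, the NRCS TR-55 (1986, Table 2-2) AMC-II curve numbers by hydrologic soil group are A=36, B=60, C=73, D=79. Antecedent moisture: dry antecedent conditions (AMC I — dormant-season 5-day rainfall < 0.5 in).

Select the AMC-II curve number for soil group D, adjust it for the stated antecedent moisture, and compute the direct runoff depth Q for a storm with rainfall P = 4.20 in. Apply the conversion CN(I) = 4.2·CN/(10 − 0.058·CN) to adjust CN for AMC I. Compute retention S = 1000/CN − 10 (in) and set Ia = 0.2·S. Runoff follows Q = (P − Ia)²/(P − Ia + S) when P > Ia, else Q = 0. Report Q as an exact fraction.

Q = 1343281/1445305 in ≈ 0.929 in

NRCS table: woods, fair condition, soil group D → CN(II) = 79
Dry (AMC I): CN(I) = 4.2·79/(10 − 0.058·79) = (1659/5)/(2709/500) = 7900/129 ≈ 61.240
S = 1000/(7900/129) − 10 = 500/79 in ≈ 6.329 in
Ia = 0.2S: 0.2·6.329 = 1.266 in (exactly 100/79)
Since P=4.200 > Ia=1.266: effective rainfall P−Ia = 1159/395 in
Q: (1159/395)² ÷ (3659/395) = 1343281/1445305 in (≈ 0.929 in)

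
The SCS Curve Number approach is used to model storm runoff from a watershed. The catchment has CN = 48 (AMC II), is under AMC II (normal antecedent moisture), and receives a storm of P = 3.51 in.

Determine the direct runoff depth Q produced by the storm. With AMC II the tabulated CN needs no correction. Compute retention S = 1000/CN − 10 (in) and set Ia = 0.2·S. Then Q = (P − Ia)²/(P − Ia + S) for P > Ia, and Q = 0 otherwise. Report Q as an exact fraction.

CN(II) = 48; AMC II needs no correction.
Max retention: S = 1000/48 − 10 = 65/6 in (≈ 10.833 in)
Ia = 0.2S: 0.2·10.833 = 2.167 in (exactly 13/6)
Since P=3.510 > Ia=2.167: effective rainfall P−Ia = 403/300 in
Q: (403/300)² ÷ (3653/300) = 12493/84300 in (≈ 0.148 in)

Q = 12493/84300 in ≈ 0.148 in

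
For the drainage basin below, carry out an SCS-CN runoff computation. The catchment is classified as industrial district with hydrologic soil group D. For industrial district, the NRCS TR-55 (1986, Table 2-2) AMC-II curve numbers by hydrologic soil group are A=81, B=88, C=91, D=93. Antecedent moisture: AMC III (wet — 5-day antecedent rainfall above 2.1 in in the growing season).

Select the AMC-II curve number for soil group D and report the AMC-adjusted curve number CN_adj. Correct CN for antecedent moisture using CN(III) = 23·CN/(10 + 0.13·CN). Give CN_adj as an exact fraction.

CN_adj = 213900/2209 ≈ 96.831

NRCS table: industrial district, soil group D → CN(II) = 93
CN(III) from CN(II)=93: (23·93)/(10 + 0.13·93) = 213900/2209 ≈ 96.831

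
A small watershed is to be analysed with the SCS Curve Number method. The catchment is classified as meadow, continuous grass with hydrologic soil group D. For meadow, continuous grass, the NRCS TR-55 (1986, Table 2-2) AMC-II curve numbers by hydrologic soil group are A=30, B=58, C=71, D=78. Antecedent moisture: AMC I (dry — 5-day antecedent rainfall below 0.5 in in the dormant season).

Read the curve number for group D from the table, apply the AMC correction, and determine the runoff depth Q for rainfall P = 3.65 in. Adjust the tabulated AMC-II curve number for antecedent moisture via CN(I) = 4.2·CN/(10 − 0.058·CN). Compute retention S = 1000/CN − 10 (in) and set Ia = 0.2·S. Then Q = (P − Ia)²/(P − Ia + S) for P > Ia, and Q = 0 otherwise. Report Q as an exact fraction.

NRCS table: meadow, continuous grass, soil group D → CN(II) = 78
Dry (AMC I): CN(I) = 4.2·78/(10 − 0.058·78) = (1638/5)/(1369/250) = 81900/1369 ≈ 59.825
Max retention: S = 1000/(81900/1369) − 10 = 5500/819 in (≈ 6.716 in)
Ia = 0.2S: 0.2·6.716 = 1.343 in (exactly 1100/819)
Since P=3.650 > Ia=1.343: effective rainfall P−Ia = 37787/16380 in
Q = (37787/16380)²/((37787/16380) + 5500/819) = (1427857369/268304400)/(147787/16380) = 1427857369/2420751060 in ≈ 0.590 in

Q = 1427857369/2420751060 in ≈ 0.590 in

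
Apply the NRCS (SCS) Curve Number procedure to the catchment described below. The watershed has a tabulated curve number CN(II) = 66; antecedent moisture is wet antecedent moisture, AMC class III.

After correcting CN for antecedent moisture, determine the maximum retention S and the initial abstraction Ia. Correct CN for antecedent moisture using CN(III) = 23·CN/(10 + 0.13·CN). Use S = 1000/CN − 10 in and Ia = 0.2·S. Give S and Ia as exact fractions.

Wet (AMC III): CN(III) = 23·66/(10 + 0.13·66) = 1518/(929/50) = 75900/929 ≈ 81.701
S = 1000/(75900/929) − 10 = 1700/759 in ≈ 2.240 in
Ia = 0.2·(1700/759) = 340/759 in ≈ 0.448 in

S = 1700/759 in ≈ 2.240 in; Ia = 340/759 in ≈ 0.448 in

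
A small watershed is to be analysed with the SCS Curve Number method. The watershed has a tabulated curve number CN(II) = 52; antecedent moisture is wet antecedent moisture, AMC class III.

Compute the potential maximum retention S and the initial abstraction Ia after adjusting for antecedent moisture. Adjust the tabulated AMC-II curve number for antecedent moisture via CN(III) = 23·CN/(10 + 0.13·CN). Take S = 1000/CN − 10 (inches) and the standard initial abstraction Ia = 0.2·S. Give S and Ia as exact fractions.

Adjust CN=52 to AMC III: 23·52/(10 + 0.13·52) → 1196 ÷ (419/25) = 29900/419 ≈ 71.360
S = 1000/(29900/419) − 10 = 1200/299 in ≈ 4.013 in
Ia = 0.2S: 0.2·4.013 = 0.803 in (exactly 240/299)

S = 1200/299 in ≈ 4.013 in; Ia = 240/299 in ≈ 0.803 in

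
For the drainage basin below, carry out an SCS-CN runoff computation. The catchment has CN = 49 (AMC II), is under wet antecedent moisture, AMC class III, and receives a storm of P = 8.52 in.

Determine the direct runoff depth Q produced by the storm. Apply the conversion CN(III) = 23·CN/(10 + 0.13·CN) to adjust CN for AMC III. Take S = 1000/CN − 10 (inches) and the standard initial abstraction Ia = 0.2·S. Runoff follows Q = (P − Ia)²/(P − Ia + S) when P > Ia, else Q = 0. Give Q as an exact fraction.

CN(III) from CN(II)=49: (23·49)/(10 + 0.13·49) = 112700/1637 ≈ 68.845
Retention S: 1000/CN − 10 with CN=68.845 → S = 5100/1127 ≈ 4.525 in
Ia = 0.2·(5100/1127) = 1020/1127 in ≈ 0.905 in
P − Ia = 8.520 − 0.905 = 214551/28175 ≈ 7.615 in (> 0, runoff occurs)
Q: (214551/28175)² ÷ (342051/28175) = 15344043867/3212428975 in (≈ 4.776 in)

Q = 15344043867/3212428975 in ≈ 4.776 in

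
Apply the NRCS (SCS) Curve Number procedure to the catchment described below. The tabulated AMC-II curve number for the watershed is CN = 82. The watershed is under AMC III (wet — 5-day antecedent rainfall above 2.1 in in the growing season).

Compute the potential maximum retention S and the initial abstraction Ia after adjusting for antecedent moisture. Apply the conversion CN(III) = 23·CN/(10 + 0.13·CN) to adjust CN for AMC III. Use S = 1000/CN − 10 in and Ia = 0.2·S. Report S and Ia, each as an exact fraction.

Adjust CN=82 to AMC III: 23·82/(10 + 0.13·82) → 1886 ÷ (1033/50) = 94300/1033 ≈ 91.288
Max retention: S = 1000/(94300/1033) − 10 = 900/943 in (≈ 0.954 in)
Ia = 0.2·(900/943) = 180/943 in ≈ 0.191 in

S = 900/943 in ≈ 0.954 in; Ia = 180/943 in ≈ 0.191 in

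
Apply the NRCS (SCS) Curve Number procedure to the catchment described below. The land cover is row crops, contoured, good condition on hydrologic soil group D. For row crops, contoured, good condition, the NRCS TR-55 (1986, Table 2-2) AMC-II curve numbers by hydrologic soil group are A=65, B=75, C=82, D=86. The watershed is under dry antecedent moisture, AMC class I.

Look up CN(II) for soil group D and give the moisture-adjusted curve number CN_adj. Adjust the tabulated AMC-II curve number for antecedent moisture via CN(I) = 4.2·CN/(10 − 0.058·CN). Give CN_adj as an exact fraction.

CN_adj = 12900/179 ≈ 72.067

NRCS table: row crops, contoured, good condition, soil group D → CN(II) = 86
Adjust CN=86 to AMC I: 4.2·86/(10 − 0.058·86) → (1806/5) ÷ (1253/250) = 12900/179 ≈ 72.067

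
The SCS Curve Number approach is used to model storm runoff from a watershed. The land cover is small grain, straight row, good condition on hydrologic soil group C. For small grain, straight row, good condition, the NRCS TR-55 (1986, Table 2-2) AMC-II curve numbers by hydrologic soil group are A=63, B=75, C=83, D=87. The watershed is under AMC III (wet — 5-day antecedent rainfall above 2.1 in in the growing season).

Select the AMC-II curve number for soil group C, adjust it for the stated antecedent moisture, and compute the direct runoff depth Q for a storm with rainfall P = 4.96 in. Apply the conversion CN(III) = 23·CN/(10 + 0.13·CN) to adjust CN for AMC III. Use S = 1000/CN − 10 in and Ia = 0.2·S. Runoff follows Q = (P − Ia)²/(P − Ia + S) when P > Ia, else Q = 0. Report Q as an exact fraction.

NRCS table: small grain, straight row, good condition, soil group C → CN(II) = 83
CN(III) from CN(II)=83: (23·83)/(10 + 0.13·83) = 190900/2079 ≈ 91.823
Retention S: 1000/CN − 10 with CN=91.823 → S = 1700/1909 ≈ 0.891 in
Ia = 0.2S: 0.2·0.891 = 0.178 in (exactly 340/1909)
Since P=4.960 > Ia=0.178: effective rainfall P−Ia = 228216/47725 in
Q = (228216/47725)²/((228216/47725) + 1700/1909) = (52082542656/2277675625)/(270716/47725) = 13020635664/3229980275 in ≈ 4.031 in

Q = 13020635664/3229980275 in ≈ 4.031 in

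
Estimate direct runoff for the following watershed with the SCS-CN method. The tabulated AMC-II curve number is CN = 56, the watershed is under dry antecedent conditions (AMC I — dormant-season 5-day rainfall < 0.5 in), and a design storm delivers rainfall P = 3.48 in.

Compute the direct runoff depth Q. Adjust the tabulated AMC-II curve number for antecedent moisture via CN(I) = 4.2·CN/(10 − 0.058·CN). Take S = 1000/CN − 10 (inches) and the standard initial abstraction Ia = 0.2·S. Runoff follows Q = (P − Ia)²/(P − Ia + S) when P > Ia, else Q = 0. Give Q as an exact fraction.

Q = 0 in ≈ 0.000 in

Dry (AMC I): CN(I) = 4.2·56/(10 − 0.058·56) = (1176/5)/(844/125) = 7350/211 ≈ 34.834
S = 1000/(7350/211) − 10 = 2750/147 in ≈ 18.707 in
Ia = 0.2·(2750/147) = 550/147 in ≈ 3.741 in
P = 3.480 ≤ Ia = 3.741 in: entire storm abstracted, Q = 0.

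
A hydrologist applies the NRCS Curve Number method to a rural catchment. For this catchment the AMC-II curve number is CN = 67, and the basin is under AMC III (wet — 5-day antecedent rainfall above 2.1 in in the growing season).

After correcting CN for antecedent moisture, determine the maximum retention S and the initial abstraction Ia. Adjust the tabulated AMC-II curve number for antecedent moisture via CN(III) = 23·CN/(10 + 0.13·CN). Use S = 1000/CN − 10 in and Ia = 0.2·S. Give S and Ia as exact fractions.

S = 3300/1541 in ≈ 2.141 in; Ia = 660/1541 in ≈ 0.428 in

Adjust CN=67 to AMC III: 23·67/(10 + 0.13·67) → 1541 ÷ (1871/100) = 154100/1871 ≈ 82.362
Retention S: 1000/CN − 10 with CN=82.362 → S = 3300/1541 ≈ 2.141 in
Ia = 0.2S: 0.2·2.141 = 0.428 in (exactly 660/1541)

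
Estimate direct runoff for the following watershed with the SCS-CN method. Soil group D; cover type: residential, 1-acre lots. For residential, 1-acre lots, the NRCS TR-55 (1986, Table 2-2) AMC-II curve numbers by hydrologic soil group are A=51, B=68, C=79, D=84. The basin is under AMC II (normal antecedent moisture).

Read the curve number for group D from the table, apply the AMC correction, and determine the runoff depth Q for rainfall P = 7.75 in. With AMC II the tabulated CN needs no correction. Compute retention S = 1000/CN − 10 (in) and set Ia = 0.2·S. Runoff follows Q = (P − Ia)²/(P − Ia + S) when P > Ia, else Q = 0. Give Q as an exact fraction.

NRCS table: residential, 1-acre lots, soil group D → CN(II) = 84
Average conditions: CN = 84 (no AMC adjustment).
Retention S: 1000/CN − 10 with CN=84.000 → S = 40/21 ≈ 1.905 in
Initial abstraction Ia = S/5 = (40/21)/5 = 8/21 ≈ 0.381 in
Excess rainfall: 7.750 − 0.381 = 7.369 in; P > Ia so Q > 0
Runoff Q = (P−Ia)²/(P−Ia+S) = (7.369)²/(7.369+1.905) = 383161/65436 ≈ 5.856 in

Q = 383161/65436 in ≈ 5.856 in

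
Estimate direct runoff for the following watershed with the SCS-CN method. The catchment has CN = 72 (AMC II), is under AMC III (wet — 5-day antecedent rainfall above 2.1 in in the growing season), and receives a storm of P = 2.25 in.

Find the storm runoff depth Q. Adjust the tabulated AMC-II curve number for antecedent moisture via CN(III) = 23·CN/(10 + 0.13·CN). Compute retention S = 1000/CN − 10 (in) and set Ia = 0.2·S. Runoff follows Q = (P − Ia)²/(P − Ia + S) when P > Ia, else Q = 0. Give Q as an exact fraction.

Q = 2505889/2469924 in ≈ 1.015 in

CN(III) from CN(II)=72: (23·72)/(10 + 0.13·72) = 10350/121 ≈ 85.537
Retention S: 1000/CN − 10 with CN=85.537 → S = 350/207 ≈ 1.691 in
Initial abstraction Ia = S/5 = (350/207)/5 = 70/207 ≈ 0.338 in
P − Ia = 2.250 − 0.338 = 1583/828 ≈ 1.912 in (> 0, runoff occurs)
Runoff Q = (P−Ia)²/(P−Ia+S) = (1.912)²/(1.912+1.691) = 2505889/2469924 ≈ 1.015 in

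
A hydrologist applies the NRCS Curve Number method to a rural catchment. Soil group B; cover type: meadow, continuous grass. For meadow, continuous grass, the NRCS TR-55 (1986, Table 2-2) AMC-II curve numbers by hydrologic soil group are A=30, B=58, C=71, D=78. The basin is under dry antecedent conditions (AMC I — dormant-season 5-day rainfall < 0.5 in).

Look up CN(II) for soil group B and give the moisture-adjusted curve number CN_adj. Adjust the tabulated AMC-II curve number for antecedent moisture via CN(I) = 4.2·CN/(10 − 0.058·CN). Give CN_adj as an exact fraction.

CN_adj = 2900/79 ≈ 36.709

NRCS table: meadow, continuous grass, soil group B → CN(II) = 58
Adjust CN=58 to AMC I: 4.2·58/(10 − 0.058·58) → (1218/5) ÷ (1659/250) = 2900/79 ≈ 36.709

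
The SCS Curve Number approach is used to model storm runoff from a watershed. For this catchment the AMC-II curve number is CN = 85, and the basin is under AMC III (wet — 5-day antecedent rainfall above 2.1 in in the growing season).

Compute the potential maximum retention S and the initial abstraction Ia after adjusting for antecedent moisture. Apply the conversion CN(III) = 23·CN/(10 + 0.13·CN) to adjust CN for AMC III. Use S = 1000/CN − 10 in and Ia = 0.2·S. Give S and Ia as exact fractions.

S = 300/391 in ≈ 0.767 in; Ia = 60/391 in ≈ 0.153 in

Adjust CN=85 to AMC III: 23·85/(10 + 0.13·85) → 1955 ÷ (421/20) = 39100/421 ≈ 92.874
Max retention: S = 1000/(39100/421) − 10 = 300/391 in (≈ 0.767 in)
Initial abstraction Ia = S/5 = (300/391)/5 = 60/391 ≈ 0.153 in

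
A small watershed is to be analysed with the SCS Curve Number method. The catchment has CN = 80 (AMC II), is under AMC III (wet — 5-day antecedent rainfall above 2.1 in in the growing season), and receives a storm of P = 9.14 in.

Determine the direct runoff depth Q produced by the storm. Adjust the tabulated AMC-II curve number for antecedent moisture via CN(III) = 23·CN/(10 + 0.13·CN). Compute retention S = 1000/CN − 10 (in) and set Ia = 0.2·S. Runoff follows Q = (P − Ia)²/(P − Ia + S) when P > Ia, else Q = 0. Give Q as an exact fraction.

CN(III) from CN(II)=80: (23·80)/(10 + 0.13·80) = 4600/51 ≈ 90.196
Max retention: S = 1000/(4600/51) − 10 = 25/23 in (≈ 1.087 in)
Ia = 0.2·(25/23) = 5/23 in ≈ 0.217 in
Excess rainfall: 9.140 − 0.217 = 8.923 in; P > Ia so Q > 0
Q: (10261/1150)² ÷ (11511/1150) = 105288121/13237650 in (≈ 7.954 in)

Q = 105288121/13237650 in ≈ 7.954 in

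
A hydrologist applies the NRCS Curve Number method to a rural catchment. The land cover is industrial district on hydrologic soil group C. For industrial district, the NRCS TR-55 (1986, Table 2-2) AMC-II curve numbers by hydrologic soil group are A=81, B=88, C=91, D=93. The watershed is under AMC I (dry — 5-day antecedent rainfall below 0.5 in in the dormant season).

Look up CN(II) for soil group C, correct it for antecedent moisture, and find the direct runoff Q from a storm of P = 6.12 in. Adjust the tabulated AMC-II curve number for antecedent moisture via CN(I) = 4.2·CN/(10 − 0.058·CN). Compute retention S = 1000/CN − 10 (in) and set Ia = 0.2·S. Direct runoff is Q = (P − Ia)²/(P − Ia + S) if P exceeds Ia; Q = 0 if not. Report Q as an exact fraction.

Q = 2697660507/676605475 in ≈ 3.987 in

NRCS table: industrial district, soil group C → CN(II) = 91
CN(I) from CN(II)=91: (4.2·91)/(10 − 0.058·91) = 63700/787 ≈ 80.940
Max retention: S = 1000/(63700/787) − 10 = 1500/637 in (≈ 2.355 in)
Ia = 0.2S: 0.2·2.355 = 0.471 in (exactly 300/637)
P − Ia = 6.120 − 0.471 = 89961/15925 ≈ 5.649 in (> 0, runoff occurs)
Runoff Q = (P−Ia)²/(P−Ia+S) = (5.649)²/(5.649+2.355) = 2697660507/676605475 ≈ 3.987 in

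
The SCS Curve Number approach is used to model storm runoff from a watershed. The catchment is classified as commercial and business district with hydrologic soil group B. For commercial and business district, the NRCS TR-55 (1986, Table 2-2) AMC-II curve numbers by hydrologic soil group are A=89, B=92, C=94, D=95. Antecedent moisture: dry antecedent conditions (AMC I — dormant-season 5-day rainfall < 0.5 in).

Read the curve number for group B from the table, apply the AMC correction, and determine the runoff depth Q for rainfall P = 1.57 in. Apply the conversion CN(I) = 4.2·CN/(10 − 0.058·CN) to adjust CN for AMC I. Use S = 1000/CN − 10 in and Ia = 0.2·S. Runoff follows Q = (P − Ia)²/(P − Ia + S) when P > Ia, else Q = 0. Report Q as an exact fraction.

Q = 3117100561/7526637300 in ≈ 0.414 in

NRCS table: commercial and business district, soil group B → CN(II) = 92
Dry (AMC I): CN(I) = 4.2·92/(10 − 0.058·92) = (1932/5)/(583/125) = 48300/583 ≈ 82.847
Retention S: 1000/CN − 10 with CN=82.847 → S = 1000/483 ≈ 2.070 in
Ia = 0.2·(1000/483) = 200/483 in ≈ 0.414 in
P − Ia = 1.570 − 0.414 = 55831/48300 ≈ 1.156 in (> 0, runoff occurs)
Runoff Q = (P−Ia)²/(P−Ia+S) = (1.156)²/(1.156+2.070) = 3117100561/7526637300 ≈ 0.414 in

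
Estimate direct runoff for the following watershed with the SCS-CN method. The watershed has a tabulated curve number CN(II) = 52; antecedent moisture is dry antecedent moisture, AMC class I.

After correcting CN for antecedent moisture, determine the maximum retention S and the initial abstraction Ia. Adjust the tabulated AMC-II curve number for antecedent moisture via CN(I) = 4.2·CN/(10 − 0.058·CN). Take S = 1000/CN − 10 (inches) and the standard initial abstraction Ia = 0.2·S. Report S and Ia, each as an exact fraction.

S = 2000/91 in ≈ 21.978 in; Ia = 400/91 in ≈ 4.396 in

Adjust CN=52 to AMC I: 4.2·52/(10 − 0.058·52) → (1092/5) ÷ (873/125) = 9100/291 ≈ 31.271
Max retention: S = 1000/(9100/291) − 10 = 2000/91 in (≈ 21.978 in)
Ia = 0.2S: 0.2·21.978 = 4.396 in (exactly 400/91)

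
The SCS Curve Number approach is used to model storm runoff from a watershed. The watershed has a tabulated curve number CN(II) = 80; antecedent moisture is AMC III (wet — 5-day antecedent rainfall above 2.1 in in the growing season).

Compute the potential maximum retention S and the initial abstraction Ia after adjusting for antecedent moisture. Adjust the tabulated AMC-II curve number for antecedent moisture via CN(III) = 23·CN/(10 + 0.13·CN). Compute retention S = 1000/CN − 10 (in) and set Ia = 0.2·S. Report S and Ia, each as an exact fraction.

S = 25/23 in ≈ 1.087 in; Ia = 5/23 in ≈ 0.217 in

Adjust CN=80 to AMC III: 23·80/(10 + 0.13·80) → 1840 ÷ (102/5) = 4600/51 ≈ 90.196
Retention S: 1000/CN − 10 with CN=90.196 → S = 25/23 ≈ 1.087 in
Ia = 0.2·(25/23) = 5/23 in ≈ 0.217 in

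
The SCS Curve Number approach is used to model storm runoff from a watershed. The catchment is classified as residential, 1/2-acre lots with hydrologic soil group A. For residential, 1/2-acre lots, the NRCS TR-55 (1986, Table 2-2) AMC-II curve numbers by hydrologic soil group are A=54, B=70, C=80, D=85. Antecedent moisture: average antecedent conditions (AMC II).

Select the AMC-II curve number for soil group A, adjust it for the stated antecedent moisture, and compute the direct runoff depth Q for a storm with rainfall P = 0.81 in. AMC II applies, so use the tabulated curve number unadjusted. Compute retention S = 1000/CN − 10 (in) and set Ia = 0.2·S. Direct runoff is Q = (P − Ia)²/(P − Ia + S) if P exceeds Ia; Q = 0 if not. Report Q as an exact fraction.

Q = 0 in ≈ 0.000 in

NRCS table: residential, 1/2-acre lots, soil group A → CN(II) = 54
Average conditions: CN = 54 (no AMC adjustment).
S = 1000/54 − 10 = 230/27 in ≈ 8.519 in
Ia = 0.2S: 0.2·8.519 = 1.704 in (exactly 46/27)
P = 0.810 ≤ Ia = 1.704 in: entire storm abstracted, Q = 0.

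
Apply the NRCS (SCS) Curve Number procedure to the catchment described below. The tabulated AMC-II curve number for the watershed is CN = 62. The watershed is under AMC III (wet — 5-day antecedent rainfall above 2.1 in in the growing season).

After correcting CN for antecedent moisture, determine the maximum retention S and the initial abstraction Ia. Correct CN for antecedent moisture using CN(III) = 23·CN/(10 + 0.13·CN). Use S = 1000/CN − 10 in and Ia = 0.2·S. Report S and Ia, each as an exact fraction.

S = 1900/713 in ≈ 2.665 in; Ia = 380/713 in ≈ 0.533 in

CN(III) from CN(II)=62: (23·62)/(10 + 0.13·62) = 71300/903 ≈ 78.959
S = 1000/(71300/903) − 10 = 1900/713 in ≈ 2.665 in
Ia = 0.2·(1900/713) = 380/713 in ≈ 0.533 in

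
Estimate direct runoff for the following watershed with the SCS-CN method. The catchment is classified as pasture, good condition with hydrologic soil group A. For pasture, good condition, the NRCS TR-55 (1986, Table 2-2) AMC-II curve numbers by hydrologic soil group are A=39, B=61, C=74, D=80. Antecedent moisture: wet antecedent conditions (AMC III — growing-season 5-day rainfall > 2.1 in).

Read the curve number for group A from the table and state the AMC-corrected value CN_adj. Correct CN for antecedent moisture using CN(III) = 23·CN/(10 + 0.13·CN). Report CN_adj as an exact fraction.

CN_adj = 89700/1507 ≈ 59.522

NRCS table: pasture, good condition, soil group A → CN(II) = 39
Wet (AMC III): CN(III) = 23·39/(10 + 0.13·39) = 897/(1507/100) = 89700/1507 ≈ 59.522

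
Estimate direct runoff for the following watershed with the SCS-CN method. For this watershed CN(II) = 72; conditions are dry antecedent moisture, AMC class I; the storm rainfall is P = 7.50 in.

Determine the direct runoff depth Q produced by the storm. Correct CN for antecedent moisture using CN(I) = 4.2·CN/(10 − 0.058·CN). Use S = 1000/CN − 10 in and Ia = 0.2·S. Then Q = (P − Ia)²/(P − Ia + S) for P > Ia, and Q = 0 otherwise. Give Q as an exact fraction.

Q = 18605/8694 in ≈ 2.140 in

CN(I) from CN(II)=72: (4.2·72)/(10 − 0.058·72) = 675/13 ≈ 51.923
S = 1000/(675/13) − 10 = 250/27 in ≈ 9.259 in
Ia = 0.2·(250/27) = 50/27 in ≈ 1.852 in
Excess rainfall: 7.500 − 1.852 = 5.648 in; P > Ia so Q > 0
Q: (305/54)² ÷ (805/54) = 18605/8694 in (≈ 2.140 in)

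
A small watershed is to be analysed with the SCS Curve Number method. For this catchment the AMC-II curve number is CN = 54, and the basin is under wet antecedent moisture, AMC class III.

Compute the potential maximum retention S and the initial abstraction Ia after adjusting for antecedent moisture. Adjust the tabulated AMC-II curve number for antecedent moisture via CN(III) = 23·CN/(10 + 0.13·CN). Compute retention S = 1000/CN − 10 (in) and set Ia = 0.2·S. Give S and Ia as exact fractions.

S = 100/27 in ≈ 3.704 in; Ia = 20/27 in ≈ 0.741 in

Adjust CN=54 to AMC III: 23·54/(10 + 0.13·54) → 1242 ÷ (851/50) = 2700/37 ≈ 72.973
Max retention: S = 1000/(2700/37) − 10 = 100/27 in (≈ 3.704 in)
Initial abstraction Ia = S/5 = (100/27)/5 = 20/27 ≈ 0.741 in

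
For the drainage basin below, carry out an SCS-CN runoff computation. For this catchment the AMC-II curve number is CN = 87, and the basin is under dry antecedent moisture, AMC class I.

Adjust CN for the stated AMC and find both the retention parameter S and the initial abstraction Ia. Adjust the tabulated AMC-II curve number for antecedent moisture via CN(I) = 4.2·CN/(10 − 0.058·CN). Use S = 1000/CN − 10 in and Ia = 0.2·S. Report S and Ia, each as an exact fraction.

CN(I) from CN(II)=87: (4.2·87)/(10 − 0.058·87) = 182700/2477 ≈ 73.759
Max retention: S = 1000/(182700/2477) − 10 = 6500/1827 in (≈ 3.558 in)
Initial abstraction Ia = S/5 = (6500/1827)/5 = 1300/1827 ≈ 0.712 in

S = 6500/1827 in ≈ 3.558 in; Ia = 1300/1827 in ≈ 0.712 in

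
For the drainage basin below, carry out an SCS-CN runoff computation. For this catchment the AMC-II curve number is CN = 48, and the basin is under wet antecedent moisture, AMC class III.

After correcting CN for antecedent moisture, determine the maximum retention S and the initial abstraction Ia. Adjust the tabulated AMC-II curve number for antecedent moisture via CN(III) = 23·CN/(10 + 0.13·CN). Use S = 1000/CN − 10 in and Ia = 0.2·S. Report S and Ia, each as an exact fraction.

S = 325/69 in ≈ 4.710 in; Ia = 65/69 in ≈ 0.942 in

Adjust CN=48 to AMC III: 23·48/(10 + 0.13·48) → 1104 ÷ (406/25) = 13800/203 ≈ 67.980
S = 1000/(13800/203) − 10 = 325/69 in ≈ 4.710 in
Initial abstraction Ia = S/5 = (325/69)/5 = 65/69 ≈ 0.942 in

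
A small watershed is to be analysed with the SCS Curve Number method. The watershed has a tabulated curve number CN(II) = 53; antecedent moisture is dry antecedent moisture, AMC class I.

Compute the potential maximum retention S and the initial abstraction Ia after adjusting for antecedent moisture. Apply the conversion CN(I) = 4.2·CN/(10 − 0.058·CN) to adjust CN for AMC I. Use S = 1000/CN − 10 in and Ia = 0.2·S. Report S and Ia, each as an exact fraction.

S = 23500/1113 in ≈ 21.114 in; Ia = 4700/1113 in ≈ 4.223 in

Dry (AMC I): CN(I) = 4.2·53/(10 − 0.058·53) = (1113/5)/(3463/500) = 111300/3463 ≈ 32.140
S = 1000/(111300/3463) − 10 = 23500/1113 in ≈ 21.114 in
Ia = 0.2·(23500/1113) = 4700/1113 in ≈ 4.223 in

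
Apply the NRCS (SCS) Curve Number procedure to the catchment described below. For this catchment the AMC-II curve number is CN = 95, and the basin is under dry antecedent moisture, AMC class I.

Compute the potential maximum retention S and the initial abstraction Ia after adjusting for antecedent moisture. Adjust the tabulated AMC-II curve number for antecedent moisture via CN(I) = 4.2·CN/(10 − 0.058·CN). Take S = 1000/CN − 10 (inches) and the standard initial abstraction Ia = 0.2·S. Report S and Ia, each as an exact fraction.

Adjust CN=95 to AMC I: 4.2·95/(10 − 0.058·95) → 399 ÷ (449/100) = 39900/449 ≈ 88.864
Retention S: 1000/CN − 10 with CN=88.864 → S = 500/399 ≈ 1.253 in
Ia = 0.2·(500/399) = 100/399 in ≈ 0.251 in

S = 500/399 in ≈ 1.253 in; Ia = 100/399 in ≈ 0.251 in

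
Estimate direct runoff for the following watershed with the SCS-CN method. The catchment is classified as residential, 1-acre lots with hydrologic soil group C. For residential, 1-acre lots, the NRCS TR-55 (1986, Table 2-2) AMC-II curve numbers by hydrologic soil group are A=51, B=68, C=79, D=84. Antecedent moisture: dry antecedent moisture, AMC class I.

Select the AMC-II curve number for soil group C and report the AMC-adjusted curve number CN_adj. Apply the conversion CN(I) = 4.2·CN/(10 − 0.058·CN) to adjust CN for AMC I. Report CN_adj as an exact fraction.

NRCS table: residential, 1-acre lots, soil group C → CN(II) = 79
Dry (AMC I): CN(I) = 4.2·79/(10 − 0.058·79) = (1659/5)/(2709/500) = 7900/129 ≈ 61.240

CN_adj = 7900/129 ≈ 61.240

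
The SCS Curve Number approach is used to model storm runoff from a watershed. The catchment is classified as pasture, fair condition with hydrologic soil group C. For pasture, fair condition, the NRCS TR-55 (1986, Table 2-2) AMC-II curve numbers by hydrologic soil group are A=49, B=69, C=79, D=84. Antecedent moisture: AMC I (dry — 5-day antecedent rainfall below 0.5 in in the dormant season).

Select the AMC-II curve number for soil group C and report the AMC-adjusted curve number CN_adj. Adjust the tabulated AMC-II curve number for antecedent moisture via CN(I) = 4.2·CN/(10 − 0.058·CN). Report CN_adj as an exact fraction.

CN_adj = 7900/129 ≈ 61.240

NRCS table: pasture, fair condition, soil group C → CN(II) = 79
Adjust CN=79 to AMC I: 4.2·79/(10 − 0.058·79) → (1659/5) ÷ (2709/500) = 7900/129 ≈ 61.240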